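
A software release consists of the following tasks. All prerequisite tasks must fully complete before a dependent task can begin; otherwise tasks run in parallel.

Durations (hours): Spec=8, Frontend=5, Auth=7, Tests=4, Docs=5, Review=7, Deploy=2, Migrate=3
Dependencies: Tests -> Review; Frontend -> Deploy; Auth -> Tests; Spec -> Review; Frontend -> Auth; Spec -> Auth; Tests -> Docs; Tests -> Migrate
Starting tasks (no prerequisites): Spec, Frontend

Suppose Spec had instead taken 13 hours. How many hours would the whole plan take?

31

Baseline: Spec→Auth→Tests→Review = 8+7+4+7 = 26 → 26 hours.
Since Spec is critical, the +5 change carries straight to that chain (now 31 hours).
That remains the longest chain; total 31 hours.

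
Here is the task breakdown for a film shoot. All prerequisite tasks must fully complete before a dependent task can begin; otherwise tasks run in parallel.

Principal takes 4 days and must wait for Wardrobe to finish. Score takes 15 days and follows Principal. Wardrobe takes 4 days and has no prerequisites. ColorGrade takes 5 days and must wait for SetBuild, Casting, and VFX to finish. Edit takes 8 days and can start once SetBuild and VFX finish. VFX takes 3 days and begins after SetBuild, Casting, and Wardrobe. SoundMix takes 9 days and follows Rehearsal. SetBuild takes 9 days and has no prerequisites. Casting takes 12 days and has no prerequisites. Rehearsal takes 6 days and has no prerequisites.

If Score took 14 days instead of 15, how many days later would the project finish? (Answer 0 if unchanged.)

Critical path before the change: Wardrobe→Principal→Score = 4+4+15 = 23 giving 23 days.
Score is on the critical path; changing it to 14 makes that path 22 days.
The binding chain switches to Casting→VFX→Edit = 12+3+8 = 23; finish 23 days.
Change in finish: 23 − 23 = +0 days.

0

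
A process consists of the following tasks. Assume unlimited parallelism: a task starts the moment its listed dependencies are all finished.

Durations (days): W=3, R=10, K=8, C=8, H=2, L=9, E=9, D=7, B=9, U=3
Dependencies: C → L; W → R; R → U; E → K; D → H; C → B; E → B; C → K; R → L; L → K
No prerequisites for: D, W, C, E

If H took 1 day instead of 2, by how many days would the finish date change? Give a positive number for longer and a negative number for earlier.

0

Critical path before the change: W→R→L→K = 3+10+9+8 = 30 giving 30 days.
H is off the critical path — its longest chain is 9 days, giving 21 of slack.
That remains the longest chain; total 30 days.
Change in finish: 30 − 30 = +0 days.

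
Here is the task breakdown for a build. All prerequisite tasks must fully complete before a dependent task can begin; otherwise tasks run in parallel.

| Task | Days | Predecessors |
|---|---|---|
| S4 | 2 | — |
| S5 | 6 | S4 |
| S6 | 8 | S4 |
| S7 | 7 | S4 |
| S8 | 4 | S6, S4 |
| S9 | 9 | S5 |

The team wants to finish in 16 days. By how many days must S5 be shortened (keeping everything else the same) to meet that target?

1

Current finish: 17 days; target: 16.
S5 is on every critical path, so each day cut from S5 cuts the finish by one (this holds down to a finish of 14).
Need 17 − 16 = 1 day off S5 → S5 becomes 5 days, finish becomes 16.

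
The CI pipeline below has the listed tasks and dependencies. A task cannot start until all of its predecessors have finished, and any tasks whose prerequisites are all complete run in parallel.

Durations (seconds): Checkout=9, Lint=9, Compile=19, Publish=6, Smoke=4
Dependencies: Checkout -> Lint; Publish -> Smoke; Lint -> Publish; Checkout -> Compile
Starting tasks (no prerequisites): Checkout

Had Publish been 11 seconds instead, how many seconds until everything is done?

Critical path before the change: Checkout→Lint→Publish→Smoke = 9+9+6+4 = 28 giving 28 seconds.
Publish lies on that path, so at 11 seconds the path becomes 33 seconds.
No other chain overtakes it, so the finish is 33 seconds.

33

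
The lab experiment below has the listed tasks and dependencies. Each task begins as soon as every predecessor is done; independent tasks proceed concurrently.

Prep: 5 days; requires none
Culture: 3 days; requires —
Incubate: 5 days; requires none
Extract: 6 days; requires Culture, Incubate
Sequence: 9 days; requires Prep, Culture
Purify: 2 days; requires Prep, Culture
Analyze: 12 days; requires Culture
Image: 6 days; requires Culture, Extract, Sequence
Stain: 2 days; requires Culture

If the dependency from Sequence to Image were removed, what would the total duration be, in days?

17

Original critical path: Prep→Sequence→Image = 5+9+6 = 20 ⇒ 20 days.
Without Sequence→Image, Image's earliest start moves from 14 to 11.
New critical path: Incubate→Extract→Image = 5+6+6 = 17 ⇒ 17 days.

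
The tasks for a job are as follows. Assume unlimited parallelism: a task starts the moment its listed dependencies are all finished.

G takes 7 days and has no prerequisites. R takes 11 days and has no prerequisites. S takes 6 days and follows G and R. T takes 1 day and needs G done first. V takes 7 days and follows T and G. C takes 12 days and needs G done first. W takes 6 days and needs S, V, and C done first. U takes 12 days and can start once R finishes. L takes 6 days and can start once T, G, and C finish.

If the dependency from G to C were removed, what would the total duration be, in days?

With the dependency in place, G→C→W = 7+12+6 = 25 sets the finish at 25 days.
Without G→C, C's earliest start moves from 7 to 0.
The longest chain is now R→S→W = 11+6+6 = 23, so the plan takes 23 days.

23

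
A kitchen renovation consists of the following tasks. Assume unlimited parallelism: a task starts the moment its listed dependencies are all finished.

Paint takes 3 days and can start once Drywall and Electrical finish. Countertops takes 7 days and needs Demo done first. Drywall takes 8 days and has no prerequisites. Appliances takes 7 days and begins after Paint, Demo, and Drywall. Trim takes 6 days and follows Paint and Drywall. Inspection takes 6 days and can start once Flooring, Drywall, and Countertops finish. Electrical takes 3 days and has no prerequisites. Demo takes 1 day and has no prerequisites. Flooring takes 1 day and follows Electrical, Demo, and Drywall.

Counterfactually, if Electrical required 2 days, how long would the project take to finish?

Actual critical path: Drywall→Paint→Appliances = 8+3+7 = 18 ⇒ 18 days.
Electrical is off the critical path — its longest chain is 13 days, giving 5 of slack.
That remains the longest chain; total 18 days.

18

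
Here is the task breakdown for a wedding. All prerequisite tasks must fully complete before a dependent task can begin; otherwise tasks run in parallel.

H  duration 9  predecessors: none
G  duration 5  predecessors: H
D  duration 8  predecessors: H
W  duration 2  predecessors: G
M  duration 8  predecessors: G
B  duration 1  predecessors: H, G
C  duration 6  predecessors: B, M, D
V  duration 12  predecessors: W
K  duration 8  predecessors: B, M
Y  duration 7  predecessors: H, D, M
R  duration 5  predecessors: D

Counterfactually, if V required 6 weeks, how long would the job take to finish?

30

Actual critical path: H→G→M→K = 9+5+8+8 = 30 ⇒ 30 weeks.
V has 2 weeks of float (longest path through it is 28).
No other chain overtakes it, so the finish is 30 weeks.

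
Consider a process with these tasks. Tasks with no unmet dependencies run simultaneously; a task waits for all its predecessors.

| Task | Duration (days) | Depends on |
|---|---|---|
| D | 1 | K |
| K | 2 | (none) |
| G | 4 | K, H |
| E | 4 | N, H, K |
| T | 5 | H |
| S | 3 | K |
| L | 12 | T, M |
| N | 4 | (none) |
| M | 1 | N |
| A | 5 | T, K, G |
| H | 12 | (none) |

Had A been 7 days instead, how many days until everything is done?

Critical path before the change: H→T→L = 12+5+12 = 29 giving 29 days.
The longest path through A is only 22 days, so A has float 7.
No other chain overtakes it, so the finish is 29 days.

29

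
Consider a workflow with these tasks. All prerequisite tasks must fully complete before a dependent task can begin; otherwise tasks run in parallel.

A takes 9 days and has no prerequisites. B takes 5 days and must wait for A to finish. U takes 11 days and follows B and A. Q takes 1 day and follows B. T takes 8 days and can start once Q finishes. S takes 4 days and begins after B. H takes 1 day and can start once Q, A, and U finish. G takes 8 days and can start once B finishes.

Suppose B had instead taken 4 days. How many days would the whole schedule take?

25

As given, the longest chain is A→B→U→H = 9+5+11+1 = 26, so the finish is 26 days.
B is on the critical path; changing it to 4 makes that path 25 days.
That remains the longest chain; total 25 days.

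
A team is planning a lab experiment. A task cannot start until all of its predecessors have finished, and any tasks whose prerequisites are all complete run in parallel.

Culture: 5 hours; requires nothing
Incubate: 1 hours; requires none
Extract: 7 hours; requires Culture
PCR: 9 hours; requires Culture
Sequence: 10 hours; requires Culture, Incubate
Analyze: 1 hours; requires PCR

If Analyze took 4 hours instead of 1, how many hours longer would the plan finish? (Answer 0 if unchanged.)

As given, the longest chain is Culture→PCR→Analyze = 5+9+1 = 15, so the finish is 15 hours.
Since Analyze is critical, the +3 change carries straight to that chain (now 18 hours).
No other chain overtakes it, so the finish is 18 hours.
Change in finish: 18 − 15 = +3 hours.

3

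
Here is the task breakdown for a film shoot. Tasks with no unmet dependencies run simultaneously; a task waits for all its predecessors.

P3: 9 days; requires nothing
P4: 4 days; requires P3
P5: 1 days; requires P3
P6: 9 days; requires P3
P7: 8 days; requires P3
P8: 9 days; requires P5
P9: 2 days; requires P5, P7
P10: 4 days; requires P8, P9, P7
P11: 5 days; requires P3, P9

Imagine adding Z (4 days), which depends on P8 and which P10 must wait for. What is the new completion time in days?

27

Originally the project takes 24 days.
With Z inserted, P10 now waits for max(P8, P9, P7, Z).
New critical path: P3→P5→P8→Z→P10 = 9+1+9+4+4 = 27 ⇒ 27 days.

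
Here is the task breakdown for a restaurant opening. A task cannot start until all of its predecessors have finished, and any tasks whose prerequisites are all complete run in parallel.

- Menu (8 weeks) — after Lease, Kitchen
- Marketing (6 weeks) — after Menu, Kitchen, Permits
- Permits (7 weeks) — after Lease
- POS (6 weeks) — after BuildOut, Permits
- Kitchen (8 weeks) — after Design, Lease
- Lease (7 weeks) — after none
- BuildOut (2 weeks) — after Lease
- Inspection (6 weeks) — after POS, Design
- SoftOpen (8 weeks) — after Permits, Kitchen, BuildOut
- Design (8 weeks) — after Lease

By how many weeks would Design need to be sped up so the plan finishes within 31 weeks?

Current finish: 37 weeks; target: 31.
Design is on every critical path, so each week cut from Design cuts the finish by one (this holds down to a finish of 30).
Need 37 − 31 = 6 weeks off Design → Design becomes 2 weeks, finish becomes 31.

6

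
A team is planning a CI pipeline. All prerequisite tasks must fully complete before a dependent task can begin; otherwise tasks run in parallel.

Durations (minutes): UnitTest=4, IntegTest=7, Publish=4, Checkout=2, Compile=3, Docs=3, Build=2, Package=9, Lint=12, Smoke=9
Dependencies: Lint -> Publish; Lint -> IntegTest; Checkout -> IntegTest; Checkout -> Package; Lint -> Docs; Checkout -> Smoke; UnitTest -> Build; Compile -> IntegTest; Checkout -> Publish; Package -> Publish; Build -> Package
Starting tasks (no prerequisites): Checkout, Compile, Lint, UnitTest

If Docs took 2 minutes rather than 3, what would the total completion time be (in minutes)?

Critical path before the change: Lint→IntegTest = 12+7 = 19 giving 19 minutes.
Docs is off the critical path — its longest chain is 15 minutes, giving 4 of slack.
The critical path is still Lint→IntegTest; finish is now 19 minutes.

19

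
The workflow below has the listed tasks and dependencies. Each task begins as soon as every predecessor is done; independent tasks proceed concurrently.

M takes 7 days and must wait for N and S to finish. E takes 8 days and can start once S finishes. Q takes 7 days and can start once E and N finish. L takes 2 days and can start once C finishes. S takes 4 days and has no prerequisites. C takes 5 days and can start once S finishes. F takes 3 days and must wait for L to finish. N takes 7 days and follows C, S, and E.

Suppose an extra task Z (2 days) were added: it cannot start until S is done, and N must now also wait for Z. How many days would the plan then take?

26

Originally the plan takes 26 days.
With Z inserted, N now waits for max(C, S, E, Z).
New critical path: S→E→N→Q = 4+8+7+7 = 26 ⇒ 26 days.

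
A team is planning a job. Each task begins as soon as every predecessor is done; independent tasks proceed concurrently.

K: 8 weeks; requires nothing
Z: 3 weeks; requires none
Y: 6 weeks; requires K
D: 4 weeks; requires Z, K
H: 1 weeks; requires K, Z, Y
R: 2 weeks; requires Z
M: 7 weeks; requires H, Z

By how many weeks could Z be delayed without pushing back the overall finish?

Critical path: K→Y→H→M = 8+6+1+7 = 22, so the finish is 22 weeks.
Z finishes as early as 3 and must finish by 14.
Float = 22 − 11 = 11.

11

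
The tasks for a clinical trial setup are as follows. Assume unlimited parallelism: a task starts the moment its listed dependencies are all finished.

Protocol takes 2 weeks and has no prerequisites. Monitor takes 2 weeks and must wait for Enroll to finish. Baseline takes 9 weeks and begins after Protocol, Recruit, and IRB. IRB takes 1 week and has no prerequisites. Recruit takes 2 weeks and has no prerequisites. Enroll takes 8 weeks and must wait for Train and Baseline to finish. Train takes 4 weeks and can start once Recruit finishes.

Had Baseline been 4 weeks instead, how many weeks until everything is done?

Critical path before the change: Protocol→Baseline→Enroll→Monitor = 2+9+8+2 = 21 giving 21 weeks.
Since Baseline is critical, the -5 change carries straight to that chain (now 16 weeks).
That remains the longest chain; total 16 weeks.

16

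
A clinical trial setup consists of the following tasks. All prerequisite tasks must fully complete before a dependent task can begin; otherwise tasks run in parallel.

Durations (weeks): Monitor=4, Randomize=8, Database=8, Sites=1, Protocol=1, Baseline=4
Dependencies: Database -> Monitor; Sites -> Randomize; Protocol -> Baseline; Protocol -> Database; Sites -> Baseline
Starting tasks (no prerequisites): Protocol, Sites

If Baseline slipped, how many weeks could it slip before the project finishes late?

8

The longest chain is Protocol→Database→Monitor = 1+8+4 = 13; overall finish 13 weeks.
Longest path through Baseline: 5 weeks (earliest finish 5, latest finish 13).
Slack of Baseline = 9 − 1 = 8 weeks.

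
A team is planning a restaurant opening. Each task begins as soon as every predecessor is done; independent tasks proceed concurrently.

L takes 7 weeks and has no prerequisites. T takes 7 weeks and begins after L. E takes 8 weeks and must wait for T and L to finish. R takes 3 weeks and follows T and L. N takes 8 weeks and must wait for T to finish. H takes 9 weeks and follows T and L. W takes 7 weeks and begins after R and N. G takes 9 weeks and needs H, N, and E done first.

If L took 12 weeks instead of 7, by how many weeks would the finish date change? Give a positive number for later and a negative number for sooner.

The binding path is L→T→H→G = 7+7+9+9 = 32; finish at 32 weeks.
L is on the critical path; changing it to 12 makes that path 37 weeks.
No other chain overtakes it, so the finish is 37 weeks.
Change in finish: 37 − 32 = +5 weeks.

5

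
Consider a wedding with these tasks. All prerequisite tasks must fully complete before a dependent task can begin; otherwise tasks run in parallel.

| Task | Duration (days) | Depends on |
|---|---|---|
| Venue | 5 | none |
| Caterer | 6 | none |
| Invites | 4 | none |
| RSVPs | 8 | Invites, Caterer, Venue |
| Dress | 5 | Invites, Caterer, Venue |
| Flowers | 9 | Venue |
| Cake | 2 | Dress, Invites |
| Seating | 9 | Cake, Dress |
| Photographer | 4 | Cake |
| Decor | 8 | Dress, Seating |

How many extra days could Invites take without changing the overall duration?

2

The longest chain is Caterer→Dress→Cake→Seating→Decor = 6+5+2+9+8 = 30; overall finish 30 days.
The longest chain containing Invites totals 28 days.
So Invites can slip 6 − 4 = 2 days.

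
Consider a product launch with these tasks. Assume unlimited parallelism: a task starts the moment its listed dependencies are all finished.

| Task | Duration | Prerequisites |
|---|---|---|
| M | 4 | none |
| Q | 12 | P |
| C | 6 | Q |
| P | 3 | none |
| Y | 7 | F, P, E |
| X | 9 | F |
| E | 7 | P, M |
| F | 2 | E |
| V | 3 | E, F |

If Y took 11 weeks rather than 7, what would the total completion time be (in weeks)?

24

Critical path before the change: M→E→F→X = 4+7+2+9 = 22 giving 22 weeks.
Y has 2 weeks of float (longest path through it is 20).
New critical path: M→E→F→Y = 4+7+2+11 = 24 ⇒ 24 weeks.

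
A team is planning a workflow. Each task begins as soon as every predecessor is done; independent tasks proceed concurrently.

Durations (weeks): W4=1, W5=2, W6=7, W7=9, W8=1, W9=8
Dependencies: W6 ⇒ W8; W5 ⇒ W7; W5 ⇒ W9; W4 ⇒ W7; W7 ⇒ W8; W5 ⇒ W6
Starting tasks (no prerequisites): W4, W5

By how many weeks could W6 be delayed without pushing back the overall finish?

2

Critical path: W5→W7→W8 = 2+9+1 = 12, so the finish is 12 weeks.
Longest path through W6: 10 weeks (earliest finish 9, latest finish 11).
So W6 can slip 11 − 9 = 2 weeks.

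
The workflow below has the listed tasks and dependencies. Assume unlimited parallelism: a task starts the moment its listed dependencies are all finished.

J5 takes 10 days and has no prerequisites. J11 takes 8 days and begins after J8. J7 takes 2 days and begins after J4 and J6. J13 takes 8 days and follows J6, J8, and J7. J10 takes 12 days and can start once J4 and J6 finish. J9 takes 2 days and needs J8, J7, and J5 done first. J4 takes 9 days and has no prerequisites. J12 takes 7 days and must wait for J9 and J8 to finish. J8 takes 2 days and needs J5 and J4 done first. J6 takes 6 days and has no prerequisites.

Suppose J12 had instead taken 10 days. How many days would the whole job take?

Critical path before the change: J5→J8→J9→J12 = 10+2+2+7 = 21 giving 21 days.
J12 is on the critical path; changing it to 10 makes that path 24 days.
The critical path is still J5→J8→J9→J12; finish is now 24 days.

24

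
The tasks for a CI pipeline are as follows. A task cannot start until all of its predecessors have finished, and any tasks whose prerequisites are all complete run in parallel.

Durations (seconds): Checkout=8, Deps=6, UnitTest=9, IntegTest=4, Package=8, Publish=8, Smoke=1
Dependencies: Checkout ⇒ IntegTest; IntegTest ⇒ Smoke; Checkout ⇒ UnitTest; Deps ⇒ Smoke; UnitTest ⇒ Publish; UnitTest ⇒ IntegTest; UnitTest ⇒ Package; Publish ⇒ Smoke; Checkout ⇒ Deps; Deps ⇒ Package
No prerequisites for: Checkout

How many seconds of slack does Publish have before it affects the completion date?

0

Checkout→UnitTest→Publish→Smoke = 8+9+8+1 = 26 sets the makespan at 26 seconds.
Publish finishes as early as 25 and must finish by 25.
Float = 26 − 26 = 0.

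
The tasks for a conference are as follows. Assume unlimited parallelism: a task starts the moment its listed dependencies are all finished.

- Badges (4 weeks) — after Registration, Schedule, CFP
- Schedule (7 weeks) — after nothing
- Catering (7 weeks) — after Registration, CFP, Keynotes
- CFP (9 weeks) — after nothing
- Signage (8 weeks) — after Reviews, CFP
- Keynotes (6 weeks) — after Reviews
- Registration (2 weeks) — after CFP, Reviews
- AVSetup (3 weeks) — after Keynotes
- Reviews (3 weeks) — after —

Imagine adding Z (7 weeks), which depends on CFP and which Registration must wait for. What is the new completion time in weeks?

Originally the project takes 18 weeks.
With Z inserted, Registration now waits for max(CFP, Reviews, Z).
New critical path: CFP→Z→Registration→Catering = 9+7+2+7 = 25 ⇒ 25 weeks.

25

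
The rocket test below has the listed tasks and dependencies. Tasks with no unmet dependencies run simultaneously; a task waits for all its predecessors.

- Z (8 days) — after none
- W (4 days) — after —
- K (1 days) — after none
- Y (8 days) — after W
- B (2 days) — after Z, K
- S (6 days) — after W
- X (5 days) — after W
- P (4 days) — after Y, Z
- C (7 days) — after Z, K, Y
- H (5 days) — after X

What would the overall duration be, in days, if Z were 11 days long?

Actual critical path: W→Y→C = 4+8+7 = 19 ⇒ 19 days.
Z has 4 days of float (longest path through it is 15).
No other chain overtakes it, so the finish is 19 days.

19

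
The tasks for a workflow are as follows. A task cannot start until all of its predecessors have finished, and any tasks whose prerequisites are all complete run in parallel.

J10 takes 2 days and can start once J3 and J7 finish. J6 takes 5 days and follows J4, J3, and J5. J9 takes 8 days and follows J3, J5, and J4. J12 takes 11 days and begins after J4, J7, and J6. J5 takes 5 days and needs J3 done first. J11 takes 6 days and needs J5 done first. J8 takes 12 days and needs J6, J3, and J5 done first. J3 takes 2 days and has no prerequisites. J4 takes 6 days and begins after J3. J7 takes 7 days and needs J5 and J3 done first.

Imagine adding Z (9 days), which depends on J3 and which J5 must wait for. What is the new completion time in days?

Originally the plan takes 25 days.
With Z inserted, J5 now waits for max(J3, Z).
New critical path: J3→Z→J5→J7→J12 = 2+9+5+7+11 = 34 ⇒ 34 days.

34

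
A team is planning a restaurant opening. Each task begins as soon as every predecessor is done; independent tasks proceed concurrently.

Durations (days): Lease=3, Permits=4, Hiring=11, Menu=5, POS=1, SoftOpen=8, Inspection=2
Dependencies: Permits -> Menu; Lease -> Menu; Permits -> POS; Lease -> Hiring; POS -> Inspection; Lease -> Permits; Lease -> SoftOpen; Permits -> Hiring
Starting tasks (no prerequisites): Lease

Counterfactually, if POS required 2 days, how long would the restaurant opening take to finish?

18

Actual critical path: Lease→Permits→Hiring = 3+4+11 = 18 ⇒ 18 days.
POS is off the critical path — its longest chain is 10 days, giving 8 of slack.
That remains the longest chain; total 18 days.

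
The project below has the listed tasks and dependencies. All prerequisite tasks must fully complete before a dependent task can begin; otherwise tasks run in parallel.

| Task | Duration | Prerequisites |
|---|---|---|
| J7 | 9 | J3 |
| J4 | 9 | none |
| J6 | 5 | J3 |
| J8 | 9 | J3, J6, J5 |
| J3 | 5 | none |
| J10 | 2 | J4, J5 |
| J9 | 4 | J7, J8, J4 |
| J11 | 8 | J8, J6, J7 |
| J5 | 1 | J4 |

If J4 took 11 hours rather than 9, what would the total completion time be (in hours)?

As given, the longest chain is J4→J5→J8→J11 = 9+1+9+8 = 27, so the finish is 27 hours.
J4 is on the critical path; changing it to 11 makes that path 29 hours.
No other chain overtakes it, so the finish is 29 hours.

29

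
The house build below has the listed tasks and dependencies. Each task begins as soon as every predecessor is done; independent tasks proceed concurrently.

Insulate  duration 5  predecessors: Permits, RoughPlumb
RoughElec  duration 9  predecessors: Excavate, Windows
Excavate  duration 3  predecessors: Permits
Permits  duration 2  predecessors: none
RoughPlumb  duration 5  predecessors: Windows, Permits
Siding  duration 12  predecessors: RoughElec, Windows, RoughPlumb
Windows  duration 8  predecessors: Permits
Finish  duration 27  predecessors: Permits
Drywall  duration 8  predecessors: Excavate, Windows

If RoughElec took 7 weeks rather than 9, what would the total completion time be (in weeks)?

As given, the longest chain is Permits→Windows→RoughElec→Siding = 2+8+9+12 = 31, so the finish is 31 weeks.
RoughElec is on the critical path; changing it to 7 makes that path 29 weeks.
No other chain overtakes it, so the finish is 29 weeks.

29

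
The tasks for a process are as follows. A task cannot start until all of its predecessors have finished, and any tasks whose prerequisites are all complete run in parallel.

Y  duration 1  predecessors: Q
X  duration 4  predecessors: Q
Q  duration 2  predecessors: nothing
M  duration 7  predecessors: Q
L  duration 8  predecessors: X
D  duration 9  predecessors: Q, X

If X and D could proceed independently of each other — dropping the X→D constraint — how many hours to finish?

Original critical path: Q→X→D = 2+4+9 = 15 ⇒ 15 hours.
Without X→D, D's earliest start moves from 6 to 2.
The longest chain is now Q→X→L = 2+4+8 = 14, so the plan takes 14 hours.

14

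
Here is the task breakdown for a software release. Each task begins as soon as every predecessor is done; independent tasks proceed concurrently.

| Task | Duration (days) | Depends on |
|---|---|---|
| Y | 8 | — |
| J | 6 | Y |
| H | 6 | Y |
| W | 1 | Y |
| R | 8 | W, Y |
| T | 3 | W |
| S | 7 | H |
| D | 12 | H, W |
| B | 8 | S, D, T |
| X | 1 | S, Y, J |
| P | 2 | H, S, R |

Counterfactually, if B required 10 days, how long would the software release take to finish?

36

Actual critical path: Y→H→D→B = 8+6+12+8 = 34 ⇒ 34 days.
Since B is critical, the +2 change carries straight to that chain (now 36 days).
No other chain overtakes it, so the finish is 36 days.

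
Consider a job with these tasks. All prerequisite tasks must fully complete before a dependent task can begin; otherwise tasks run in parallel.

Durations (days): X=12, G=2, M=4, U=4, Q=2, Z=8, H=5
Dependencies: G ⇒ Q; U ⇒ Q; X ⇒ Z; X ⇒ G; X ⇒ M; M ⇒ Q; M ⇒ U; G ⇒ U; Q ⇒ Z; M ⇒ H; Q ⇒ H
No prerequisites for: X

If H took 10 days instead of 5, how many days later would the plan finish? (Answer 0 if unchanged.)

2

As given, the longest chain is X→M→U→Q→Z = 12+4+4+2+8 = 30, so the finish is 30 days.
The longest path through H is only 27 days, so H has float 3.
New critical path: X→M→U→Q→H = 12+4+4+2+10 = 32 ⇒ 32 days.
Change in finish: 32 − 30 = +2 days.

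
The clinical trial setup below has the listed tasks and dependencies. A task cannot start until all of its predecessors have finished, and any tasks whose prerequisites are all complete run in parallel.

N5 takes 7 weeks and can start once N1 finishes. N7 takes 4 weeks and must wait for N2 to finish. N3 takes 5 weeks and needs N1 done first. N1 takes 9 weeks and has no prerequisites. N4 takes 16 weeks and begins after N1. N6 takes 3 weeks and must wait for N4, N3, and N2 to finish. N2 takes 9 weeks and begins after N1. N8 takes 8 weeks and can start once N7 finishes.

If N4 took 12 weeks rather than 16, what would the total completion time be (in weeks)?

30

The binding path is N1→N2→N7→N8 = 9+9+4+8 = 30; finish at 30 weeks.
The longest path through N4 is only 28 weeks, so N4 has float 2.
The critical path is still N1→N2→N7→N8; finish is now 30 weeks.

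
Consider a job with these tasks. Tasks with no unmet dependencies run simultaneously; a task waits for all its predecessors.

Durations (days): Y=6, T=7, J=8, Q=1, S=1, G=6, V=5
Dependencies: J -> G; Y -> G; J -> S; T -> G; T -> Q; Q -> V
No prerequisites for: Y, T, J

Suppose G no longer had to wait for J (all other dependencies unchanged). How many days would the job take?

13

With the dependency in place, J→G = 8+6 = 14 sets the finish at 14 days.
Without J→G, G's earliest start moves from 8 to 7.
New critical path: T→Q→V = 7+1+5 = 13 ⇒ 13 days.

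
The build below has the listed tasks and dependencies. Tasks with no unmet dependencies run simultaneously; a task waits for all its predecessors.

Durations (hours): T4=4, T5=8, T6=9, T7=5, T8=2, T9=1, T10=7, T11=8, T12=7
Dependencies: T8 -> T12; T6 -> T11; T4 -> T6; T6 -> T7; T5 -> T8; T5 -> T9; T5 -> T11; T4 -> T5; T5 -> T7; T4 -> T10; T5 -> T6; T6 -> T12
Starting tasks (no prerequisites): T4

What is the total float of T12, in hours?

1

Critical path: T4→T5→T6→T11 = 4+8+9+8 = 29, so the finish is 29 hours.
The longest chain containing T12 totals 28 hours.
Float = 29 − 28 = 1.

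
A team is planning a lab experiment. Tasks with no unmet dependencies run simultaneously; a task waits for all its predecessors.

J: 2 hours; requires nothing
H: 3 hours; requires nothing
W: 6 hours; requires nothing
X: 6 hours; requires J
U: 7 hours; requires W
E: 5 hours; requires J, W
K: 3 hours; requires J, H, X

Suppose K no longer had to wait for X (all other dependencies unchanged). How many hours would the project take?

13

With the dependency in place, W→U = 6+7 = 13 sets the finish at 13 hours.
Without X→K, K's earliest start moves from 8 to 3.
The longest chain is now W→U = 6+7 = 13, so the project takes 13 hours.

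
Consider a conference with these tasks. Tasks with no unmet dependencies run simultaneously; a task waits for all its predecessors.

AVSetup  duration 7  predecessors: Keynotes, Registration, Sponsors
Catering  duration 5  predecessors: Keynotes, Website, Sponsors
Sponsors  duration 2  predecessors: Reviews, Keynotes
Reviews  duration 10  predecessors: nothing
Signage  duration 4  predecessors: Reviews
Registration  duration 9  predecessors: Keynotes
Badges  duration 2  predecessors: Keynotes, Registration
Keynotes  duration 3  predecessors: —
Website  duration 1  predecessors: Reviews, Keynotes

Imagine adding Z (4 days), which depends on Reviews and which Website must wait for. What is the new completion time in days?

Originally the plan takes 19 days.
With Z inserted, Website now waits for max(Reviews, Keynotes, Z).
New critical path: Reviews→Z→Website→Catering = 10+4+1+5 = 20 ⇒ 20 days.

20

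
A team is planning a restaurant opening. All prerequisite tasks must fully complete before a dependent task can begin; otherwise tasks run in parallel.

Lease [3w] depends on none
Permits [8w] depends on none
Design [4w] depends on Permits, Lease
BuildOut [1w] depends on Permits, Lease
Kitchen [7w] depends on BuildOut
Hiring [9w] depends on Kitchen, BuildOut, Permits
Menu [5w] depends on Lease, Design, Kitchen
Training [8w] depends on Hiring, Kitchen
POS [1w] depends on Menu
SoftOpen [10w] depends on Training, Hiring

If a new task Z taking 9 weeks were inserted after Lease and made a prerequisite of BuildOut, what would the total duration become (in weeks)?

Originally the job takes 43 weeks.
With Z inserted, BuildOut now waits for max(Permits, Lease, Z).
New critical path: Lease→Z→BuildOut→Kitchen→Hiring→Training→SoftOpen = 3+9+1+7+9+8+10 = 47 ⇒ 47 weeks.

47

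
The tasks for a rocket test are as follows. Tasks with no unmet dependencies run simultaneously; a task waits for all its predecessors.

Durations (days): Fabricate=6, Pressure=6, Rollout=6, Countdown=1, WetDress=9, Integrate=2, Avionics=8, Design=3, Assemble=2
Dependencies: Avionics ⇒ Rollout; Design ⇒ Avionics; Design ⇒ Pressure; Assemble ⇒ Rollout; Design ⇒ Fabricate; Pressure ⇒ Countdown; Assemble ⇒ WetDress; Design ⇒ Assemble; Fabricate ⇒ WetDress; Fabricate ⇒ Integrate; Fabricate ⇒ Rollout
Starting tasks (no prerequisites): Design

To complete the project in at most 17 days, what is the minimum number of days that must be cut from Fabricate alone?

1

Current finish: 18 days; target: 17.
Fabricate is on every critical path, so each day cut from Fabricate cuts the finish by one (this holds down to a finish of 17).
Need 18 − 17 = 1 day off Fabricate → Fabricate becomes 5 days, finish becomes 17.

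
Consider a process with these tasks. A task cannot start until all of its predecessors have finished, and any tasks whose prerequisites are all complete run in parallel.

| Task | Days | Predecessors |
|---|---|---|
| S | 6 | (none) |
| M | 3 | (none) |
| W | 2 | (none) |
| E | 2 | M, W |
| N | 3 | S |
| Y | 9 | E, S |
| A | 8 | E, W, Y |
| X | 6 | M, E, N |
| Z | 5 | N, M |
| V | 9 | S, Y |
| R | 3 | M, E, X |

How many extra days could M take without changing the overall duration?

1

Critical path: S→Y→V = 6+9+9 = 24, so the finish is 24 days.
Longest path through M: 23 days (earliest finish 3, latest finish 4).
Float = 24 − 23 = 1.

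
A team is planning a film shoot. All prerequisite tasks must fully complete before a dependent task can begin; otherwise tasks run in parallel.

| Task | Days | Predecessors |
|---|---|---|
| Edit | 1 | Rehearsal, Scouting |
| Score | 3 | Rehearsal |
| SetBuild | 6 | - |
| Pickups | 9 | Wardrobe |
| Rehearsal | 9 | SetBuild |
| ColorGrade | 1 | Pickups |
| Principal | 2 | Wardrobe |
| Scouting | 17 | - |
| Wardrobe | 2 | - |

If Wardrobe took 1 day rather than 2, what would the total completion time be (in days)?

The binding path is Scouting→Edit = 17+1 = 18; finish at 18 days.
Wardrobe is off the critical path — its longest chain is 12 days, giving 6 of slack.
The critical path is still Scouting→Edit; finish is now 18 days.

18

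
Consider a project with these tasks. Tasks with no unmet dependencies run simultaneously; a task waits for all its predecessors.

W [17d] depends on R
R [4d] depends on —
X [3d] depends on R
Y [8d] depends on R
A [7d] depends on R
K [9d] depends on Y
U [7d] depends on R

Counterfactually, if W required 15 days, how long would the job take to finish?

21

Critical path before the change: R→W = 4+17 = 21 giving 21 days.
W lies on that path, so at 15 days the path becomes 19 days.
Now R→Y→K = 4+8+9 = 21 is longest, so the finish becomes 21 days.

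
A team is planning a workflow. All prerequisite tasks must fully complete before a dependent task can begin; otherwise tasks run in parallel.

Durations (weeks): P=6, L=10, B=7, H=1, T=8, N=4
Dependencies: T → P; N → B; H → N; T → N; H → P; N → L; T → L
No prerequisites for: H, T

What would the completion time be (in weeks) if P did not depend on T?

With the dependency in place, T→N→L = 8+4+10 = 22 sets the finish at 22 weeks.
Without T→P, P's earliest start moves from 8 to 1.
The longest chain is now T→N→L = 8+4+10 = 22, so the plan takes 22 weeks.

22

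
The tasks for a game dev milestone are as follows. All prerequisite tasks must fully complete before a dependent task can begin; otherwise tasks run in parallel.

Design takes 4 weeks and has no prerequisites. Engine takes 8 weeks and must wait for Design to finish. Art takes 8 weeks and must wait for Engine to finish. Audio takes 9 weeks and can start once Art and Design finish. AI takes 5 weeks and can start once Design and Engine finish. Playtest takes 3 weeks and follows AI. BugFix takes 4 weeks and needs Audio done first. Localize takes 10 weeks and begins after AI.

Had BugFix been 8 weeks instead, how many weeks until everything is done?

Critical path before the change: Design→Engine→Art→Audio→BugFix = 4+8+8+9+4 = 33 giving 33 weeks.
Since BugFix is critical, the +4 change carries straight to that chain (now 37 weeks).
No other chain overtakes it, so the finish is 37 weeks.

37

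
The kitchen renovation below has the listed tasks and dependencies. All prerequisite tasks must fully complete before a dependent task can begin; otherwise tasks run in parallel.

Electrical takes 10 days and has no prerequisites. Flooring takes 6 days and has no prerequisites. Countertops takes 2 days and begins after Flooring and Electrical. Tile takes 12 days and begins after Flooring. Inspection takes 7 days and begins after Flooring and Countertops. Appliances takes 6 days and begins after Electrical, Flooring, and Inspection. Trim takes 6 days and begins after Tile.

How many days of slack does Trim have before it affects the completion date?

1

Critical path: Electrical→Countertops→Inspection→Appliances = 10+2+7+6 = 25, so the finish is 25 days.
Longest path through Trim: 24 days (earliest finish 24, latest finish 25).
Float = 25 − 24 = 1.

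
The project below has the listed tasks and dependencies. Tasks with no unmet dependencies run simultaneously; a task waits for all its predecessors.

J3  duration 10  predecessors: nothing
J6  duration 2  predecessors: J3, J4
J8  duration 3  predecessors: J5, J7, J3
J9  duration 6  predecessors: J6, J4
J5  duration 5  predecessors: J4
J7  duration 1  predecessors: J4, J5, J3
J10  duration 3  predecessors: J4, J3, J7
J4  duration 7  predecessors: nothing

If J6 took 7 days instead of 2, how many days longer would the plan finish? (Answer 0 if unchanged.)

5

As given, the longest chain is J3→J6→J9 = 10+2+6 = 18, so the finish is 18 days.
Since J6 is critical, the +5 change carries straight to that chain (now 23 days).
The critical path is still J3→J6→J9; finish is now 23 days.
Change in finish: 23 − 18 = +5 days.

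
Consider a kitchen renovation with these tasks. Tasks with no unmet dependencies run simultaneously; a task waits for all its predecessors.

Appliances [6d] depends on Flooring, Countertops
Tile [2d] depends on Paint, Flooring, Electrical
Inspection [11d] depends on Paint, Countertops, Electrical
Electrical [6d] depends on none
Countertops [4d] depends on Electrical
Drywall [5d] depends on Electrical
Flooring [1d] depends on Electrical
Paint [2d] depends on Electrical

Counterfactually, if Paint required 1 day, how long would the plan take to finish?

21

As given, the longest chain is Electrical→Countertops→Inspection = 6+4+11 = 21, so the finish is 21 days.
Paint has 2 days of float (longest path through it is 19).
No other chain overtakes it, so the finish is 21 days.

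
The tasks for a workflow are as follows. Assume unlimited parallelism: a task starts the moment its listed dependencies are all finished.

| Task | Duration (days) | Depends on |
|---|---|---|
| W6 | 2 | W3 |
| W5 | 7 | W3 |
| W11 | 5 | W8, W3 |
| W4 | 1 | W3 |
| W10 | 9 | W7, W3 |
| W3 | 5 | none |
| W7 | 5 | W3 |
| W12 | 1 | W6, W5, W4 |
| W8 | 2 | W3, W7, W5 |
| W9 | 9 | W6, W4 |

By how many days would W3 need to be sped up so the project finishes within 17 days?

Current finish: 19 days; target: 17.
W3 is on every critical path, so each day cut from W3 cuts the finish by one (this holds down to a finish of 15).
Need 19 − 17 = 2 days off W3 → W3 becomes 3 days, finish becomes 17.

2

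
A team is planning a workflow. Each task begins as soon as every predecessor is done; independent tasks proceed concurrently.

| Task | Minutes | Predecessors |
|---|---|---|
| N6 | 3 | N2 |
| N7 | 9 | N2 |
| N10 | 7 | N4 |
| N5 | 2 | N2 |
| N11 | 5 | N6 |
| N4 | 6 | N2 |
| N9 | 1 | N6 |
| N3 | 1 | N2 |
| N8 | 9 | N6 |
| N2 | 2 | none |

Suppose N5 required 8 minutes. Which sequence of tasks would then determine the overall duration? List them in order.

Critical path before the change: N2→N4→N10 = 2+6+7 = 15 giving 15 minutes.
N5 is off the critical path — its longest chain is 4 minutes, giving 11 of slack.
The critical path is still N2→N4→N10; finish is now 15 minutes.

N2, N4, N10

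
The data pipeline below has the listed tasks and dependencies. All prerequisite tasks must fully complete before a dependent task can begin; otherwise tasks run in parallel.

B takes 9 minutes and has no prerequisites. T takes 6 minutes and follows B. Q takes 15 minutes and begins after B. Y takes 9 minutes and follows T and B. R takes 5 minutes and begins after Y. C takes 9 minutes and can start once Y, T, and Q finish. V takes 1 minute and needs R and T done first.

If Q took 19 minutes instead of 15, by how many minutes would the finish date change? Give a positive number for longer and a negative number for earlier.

The binding path is B→Q→C = 9+15+9 = 33; finish at 33 minutes.
Q lies on that path, so at 19 minutes the path becomes 37 minutes.
The critical path is still B→Q→C; finish is now 37 minutes.
Change in finish: 37 − 33 = +4 minutes.

4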